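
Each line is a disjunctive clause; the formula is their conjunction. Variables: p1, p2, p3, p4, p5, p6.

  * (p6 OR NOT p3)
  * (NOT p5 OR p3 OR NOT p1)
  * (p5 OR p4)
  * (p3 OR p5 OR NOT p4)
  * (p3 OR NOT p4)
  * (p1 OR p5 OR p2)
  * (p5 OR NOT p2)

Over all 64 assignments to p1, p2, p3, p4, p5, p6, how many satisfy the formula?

13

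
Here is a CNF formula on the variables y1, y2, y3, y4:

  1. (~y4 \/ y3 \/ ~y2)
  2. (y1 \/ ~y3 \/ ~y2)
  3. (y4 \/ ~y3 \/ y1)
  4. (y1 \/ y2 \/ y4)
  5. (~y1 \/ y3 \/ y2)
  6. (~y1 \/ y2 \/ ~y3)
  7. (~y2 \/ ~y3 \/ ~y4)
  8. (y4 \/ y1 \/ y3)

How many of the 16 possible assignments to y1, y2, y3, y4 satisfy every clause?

The models are:
  y1=0 y2=0 y3=0 y4=1
  y1=0 y2=0 y3=1 y4=1
  y1=1 y2=1 y3=0 y4=0
  y1=1 y2=1 y3=1 y4=0
That's 4 in total.

4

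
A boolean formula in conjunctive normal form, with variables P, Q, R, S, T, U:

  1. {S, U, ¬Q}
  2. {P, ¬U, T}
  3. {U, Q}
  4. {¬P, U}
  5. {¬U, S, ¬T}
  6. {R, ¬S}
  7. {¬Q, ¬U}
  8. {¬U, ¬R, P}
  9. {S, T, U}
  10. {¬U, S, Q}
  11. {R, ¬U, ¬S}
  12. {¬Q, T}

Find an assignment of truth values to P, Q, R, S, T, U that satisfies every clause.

Set P = True and propagate.
  then U is forced to True.
  then Q is forced to False.
  then S is forced to True.
  then R is forced to True.
T is now unconstrained; take T = False.
Every clause has at least one true literal under this assignment.

P=1, Q=0, R=1, S=1, T=0, U=1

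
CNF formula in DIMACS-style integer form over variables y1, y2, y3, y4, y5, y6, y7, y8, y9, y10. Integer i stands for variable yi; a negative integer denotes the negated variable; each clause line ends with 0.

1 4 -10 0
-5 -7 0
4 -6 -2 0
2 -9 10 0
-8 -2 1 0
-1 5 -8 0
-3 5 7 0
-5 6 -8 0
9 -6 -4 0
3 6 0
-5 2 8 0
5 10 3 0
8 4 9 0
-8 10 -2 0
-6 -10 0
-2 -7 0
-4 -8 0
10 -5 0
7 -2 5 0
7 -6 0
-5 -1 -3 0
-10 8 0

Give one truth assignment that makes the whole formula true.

y1=False  y2=False  y3=True  y4=True  y5=False  y6=False  y7=True  y8=False  y9=False  y10=False

Check each clause:
  1. (y4 | ~y10 | y1) — y4 is true.
  2. (~y5 | ~y7) — ~y5 is true.
  3. (y4 | ~y6 | ~y2) — ~y6 is true.
  4. (y10 | y2 | ~y9) — ~y9 is true.
  5. (~y2 | ~y8 | y1) — ~y8 is true.
  6. (~y1 | ~y8 | y5) — ~y8 is true.
  7. (y5 | y7 | ~y3) — y7 is true.
  8. (~y5 | y6 | ~y8) — ~y8 is true.
  9. (y9 | ~y4 | ~y6) — ~y6 is true.
  10. (y3 | y6) — y3 is true.
  11. (~y5 | y8 | y2) — ~y5 is true.
  12. (y5 | y10 | y3) — y3 is true.
  13. (y4 | y9 | y8) — y4 is true.
  14. (y10 | ~y8 | ~y2) — ~y8 is true.
  15. (~y6 | ~y10) — ~y6 is true.
  16. (~y7 | ~y2) — ~y2 is true.
  17. (~y8 | ~y4) — ~y8 is true.
  18. (y10 | ~y5) — ~y5 is true.
  19. (y7 | y5 | ~y2) — ~y2 is true.
  20. (~y6 | y7) — ~y6 is true.
  21. (~y1 | ~y5 | ~y3) — ~y5 is true.
  22. (y8 | ~y10) — ~y10 is true.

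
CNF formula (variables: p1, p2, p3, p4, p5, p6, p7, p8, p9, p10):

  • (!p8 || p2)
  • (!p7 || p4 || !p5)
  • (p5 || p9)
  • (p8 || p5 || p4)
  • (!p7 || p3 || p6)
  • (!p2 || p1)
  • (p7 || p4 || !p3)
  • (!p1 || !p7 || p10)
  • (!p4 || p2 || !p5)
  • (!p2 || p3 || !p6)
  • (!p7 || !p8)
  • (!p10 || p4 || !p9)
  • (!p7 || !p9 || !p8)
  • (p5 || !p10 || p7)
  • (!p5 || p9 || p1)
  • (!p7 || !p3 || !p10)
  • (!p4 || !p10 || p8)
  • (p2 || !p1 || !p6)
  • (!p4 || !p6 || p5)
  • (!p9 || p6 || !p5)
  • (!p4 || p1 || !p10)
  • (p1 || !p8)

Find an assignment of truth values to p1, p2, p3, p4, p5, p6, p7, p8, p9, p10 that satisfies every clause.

p1=True, p2=False, p3=True, p4=True, p5=False, p6=False, p7=False, p8=False, p9=True, p10=False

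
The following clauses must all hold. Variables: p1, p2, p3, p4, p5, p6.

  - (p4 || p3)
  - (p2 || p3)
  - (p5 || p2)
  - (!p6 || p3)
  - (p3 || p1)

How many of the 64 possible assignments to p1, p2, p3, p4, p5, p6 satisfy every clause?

26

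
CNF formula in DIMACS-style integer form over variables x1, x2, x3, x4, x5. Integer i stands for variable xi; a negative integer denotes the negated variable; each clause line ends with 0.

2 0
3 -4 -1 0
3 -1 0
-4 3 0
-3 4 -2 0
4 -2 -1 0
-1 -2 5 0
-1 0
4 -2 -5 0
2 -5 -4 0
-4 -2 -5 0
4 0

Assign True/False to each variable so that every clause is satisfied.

(x2) is a unit clause, so x2 = True.
The clause (!x1) is unit: x1 must be False.
Unit propagation: (x4) forces x4 = True.
Unit propagation: (x3) forces x3 = True.
(!x5) is a unit clause, so x5 = False.

x1=False, x2=True, x3=True, x4=True, x5=False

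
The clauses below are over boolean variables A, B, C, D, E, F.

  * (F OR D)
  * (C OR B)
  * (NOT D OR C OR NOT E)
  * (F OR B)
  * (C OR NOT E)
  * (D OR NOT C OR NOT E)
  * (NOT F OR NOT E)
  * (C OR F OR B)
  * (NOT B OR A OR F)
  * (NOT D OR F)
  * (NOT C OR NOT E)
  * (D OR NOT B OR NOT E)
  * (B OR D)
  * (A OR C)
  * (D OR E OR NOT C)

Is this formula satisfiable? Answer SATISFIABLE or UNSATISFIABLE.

A occurs only positively in the remaining clauses — set A = True.
Try B = False.
  then C is forced to True.
  then F is forced to True.
  then E is forced to False.
  then D is forced to True.
Every clause has at least one true literal under this assignment.
So A=True, B=False, C=True, D=True, E=False, F=True is a satisfying assignment.

SATISFIABLE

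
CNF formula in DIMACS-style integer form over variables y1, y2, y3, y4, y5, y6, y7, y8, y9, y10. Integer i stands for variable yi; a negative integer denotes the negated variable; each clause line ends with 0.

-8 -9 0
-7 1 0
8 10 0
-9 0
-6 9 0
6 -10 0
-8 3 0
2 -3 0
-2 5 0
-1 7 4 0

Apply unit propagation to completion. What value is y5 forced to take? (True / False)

Unit clause (¬y9) sets y9 = False.
(¬y6 ∨ y9): since y9 = False, the clause reduces to (¬y6). y6 = False.
(y6 ∨ ¬y10) with y6 = False leaves only ¬y10, so y10 = False.
From (y8 ∨ y10) and y10 = False: y8 = True.
(¬y8 ∨ y3) with y8 = True leaves only y3, so y3 = True.
In (y2 ∨ ¬y3), ¬y3 is now false; y2 must hold, so y2 = True.
From (¬y2 ∨ y5) and y2 = True: y5 = True.

True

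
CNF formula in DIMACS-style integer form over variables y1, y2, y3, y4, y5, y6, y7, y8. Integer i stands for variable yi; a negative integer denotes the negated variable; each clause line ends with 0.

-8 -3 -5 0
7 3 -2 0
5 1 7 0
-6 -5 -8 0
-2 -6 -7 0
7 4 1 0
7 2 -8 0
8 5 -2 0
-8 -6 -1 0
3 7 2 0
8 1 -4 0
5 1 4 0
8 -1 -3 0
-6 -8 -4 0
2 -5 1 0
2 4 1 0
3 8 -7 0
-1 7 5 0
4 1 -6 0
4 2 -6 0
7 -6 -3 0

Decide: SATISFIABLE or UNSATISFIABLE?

y6 occurs only negated in the remaining clauses — set y6 = False.
Set y1 = False and propagate.
Try y2 = True.
For the remaining variables, y3 = True, y4 = True, y5 = False, y7 = True, y8 = True works.
So y1=False, y2=True, y3=True, y4=True, y5=False, y6=False, y7=True, y8=True is a satisfying assignment.

SATISFIABLE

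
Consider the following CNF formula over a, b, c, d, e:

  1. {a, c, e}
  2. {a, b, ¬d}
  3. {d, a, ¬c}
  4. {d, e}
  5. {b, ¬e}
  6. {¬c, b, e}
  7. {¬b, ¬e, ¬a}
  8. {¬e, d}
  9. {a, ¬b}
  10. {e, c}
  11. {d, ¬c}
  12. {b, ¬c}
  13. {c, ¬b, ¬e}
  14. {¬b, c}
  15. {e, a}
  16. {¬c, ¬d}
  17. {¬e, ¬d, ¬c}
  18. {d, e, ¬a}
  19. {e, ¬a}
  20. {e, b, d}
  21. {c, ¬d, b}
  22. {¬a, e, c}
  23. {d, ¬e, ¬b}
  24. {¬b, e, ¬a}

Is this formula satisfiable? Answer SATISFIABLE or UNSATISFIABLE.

UNSATISFIABLE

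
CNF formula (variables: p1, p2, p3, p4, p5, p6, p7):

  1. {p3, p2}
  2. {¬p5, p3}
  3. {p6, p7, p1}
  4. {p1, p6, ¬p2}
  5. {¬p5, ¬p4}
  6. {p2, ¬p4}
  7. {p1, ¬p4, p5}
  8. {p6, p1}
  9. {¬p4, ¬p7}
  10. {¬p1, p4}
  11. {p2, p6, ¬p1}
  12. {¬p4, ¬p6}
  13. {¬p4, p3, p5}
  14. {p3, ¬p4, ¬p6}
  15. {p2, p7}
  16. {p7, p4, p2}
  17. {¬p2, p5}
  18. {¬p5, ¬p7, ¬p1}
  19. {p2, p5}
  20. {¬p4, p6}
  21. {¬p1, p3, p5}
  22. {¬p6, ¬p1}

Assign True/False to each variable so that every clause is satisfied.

p1=F, p2=T, p3=T, p4=F, p5=T, p6=T, p7=F

Check each clause:
  1. {p2, p3} — p2 is true.
  2. {¬p5, p3} — p3 is true.
  3. {p1, p6, p7} — p6 is true.
  4. {¬p2, p1, p6} — p6 is true.
  5. {¬p4, ¬p5} — ¬p4 is true.
  6. {¬p4, p2} — p2 is true.
  7. {¬p4, p1, p5} — ¬p4 is true.
  8. {p6, p1} — p6 is true.
  9. {¬p7, ¬p4} — ¬p7 is true.
  10. {¬p1, p4} — ¬p1 is true.
  11. {¬p1, p6, p2} — p2 is true.
  12. {¬p6, ¬p4} — ¬p4 is true.
  13. {¬p4, p3, p5} — p3 is true.
  14. {p3, ¬p4, ¬p6} — p3 is true.
  15. {p7, p2} — p2 is true.
  16. {p2, p4, p7} — p2 is true.
  17. {p5, ¬p2} — p5 is true.
  18. {¬p1, ¬p7, ¬p5} — ¬p7 is true.
  19. {p2, p5} — p2 is true.
  20. {p6, ¬p4} — ¬p4 is true.
  21. {p5, p3, ¬p1} — p3 is true.
  22. {¬p6, ¬p1} — ¬p1 is true.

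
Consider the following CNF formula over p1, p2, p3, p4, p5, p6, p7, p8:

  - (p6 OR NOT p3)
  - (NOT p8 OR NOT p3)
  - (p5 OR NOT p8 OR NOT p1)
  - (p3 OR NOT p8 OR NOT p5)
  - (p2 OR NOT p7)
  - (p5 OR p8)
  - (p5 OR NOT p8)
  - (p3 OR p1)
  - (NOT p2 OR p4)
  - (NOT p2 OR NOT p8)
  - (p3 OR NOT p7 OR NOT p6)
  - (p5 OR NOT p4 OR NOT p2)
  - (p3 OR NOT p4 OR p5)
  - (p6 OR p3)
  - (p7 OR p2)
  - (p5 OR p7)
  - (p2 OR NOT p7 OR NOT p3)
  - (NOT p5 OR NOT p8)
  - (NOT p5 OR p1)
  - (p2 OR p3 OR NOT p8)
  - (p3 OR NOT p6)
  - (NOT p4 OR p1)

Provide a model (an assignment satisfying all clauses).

Set p1 = True and propagate.
Branch on p2: take p2 = True.
  then p4 is forced to True.
  then p8 is forced to False.
  then p5 is forced to True.
For the remaining variables, p3 = True, p6 = True, p7 = False works.

p1 = True, p2 = True, p3 = True, p4 = True, p5 = True, p6 = True, p7 = False, p8 = False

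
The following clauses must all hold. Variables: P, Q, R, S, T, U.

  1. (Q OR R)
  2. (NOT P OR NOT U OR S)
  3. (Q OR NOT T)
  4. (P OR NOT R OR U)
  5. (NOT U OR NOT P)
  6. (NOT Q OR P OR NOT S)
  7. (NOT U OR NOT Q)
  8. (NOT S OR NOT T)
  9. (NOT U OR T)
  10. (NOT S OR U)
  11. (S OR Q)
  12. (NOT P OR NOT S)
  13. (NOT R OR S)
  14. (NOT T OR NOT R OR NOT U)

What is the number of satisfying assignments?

4

Satisfying assignments:
  P=F Q=T R=F S=F T=F U=F
  P=F Q=T R=F S=F T=T U=F
  P=T Q=T R=F S=F T=F U=F
  P=T Q=T R=F S=F T=T U=F
Count: 4.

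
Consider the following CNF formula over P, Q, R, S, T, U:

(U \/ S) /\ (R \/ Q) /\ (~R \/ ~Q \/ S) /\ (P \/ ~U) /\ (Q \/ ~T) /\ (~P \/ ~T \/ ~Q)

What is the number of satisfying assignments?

Split on Q, then P.
  Q=1, P=1: 5 of the 16 assignments to (R,S,T,U) work.
  Q=1, P=0: remaining (R,S,T,U) ∈ {(0,1,0,0); (0,1,1,0); (1,1,0,0); (1,1,1,0)} — 4.
  Q=0, P=1: remaining (R,S,T,U) ∈ {(1,0,0,1); (1,1,0,0); (1,1,0,1)} — 3.
  Q=0, P=0: remaining (R,S,T,U) ∈ {(1,1,0,0)} — 1.
Total: 5 + 4 + 3 + 1 = 13.

13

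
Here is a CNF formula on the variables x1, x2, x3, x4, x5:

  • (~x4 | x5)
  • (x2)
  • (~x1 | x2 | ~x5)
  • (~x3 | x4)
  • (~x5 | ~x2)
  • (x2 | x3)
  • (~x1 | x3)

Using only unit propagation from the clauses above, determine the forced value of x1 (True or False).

False

Unit clause (x2) sets x2 = True.
From (~x5 | ~x2) and x2 = True: x5 = False.
In (~x4 | x5), x5 is now false; ~x4 must hold, so x4 = False.
From (x4 | ~x3) and x4 = False: x3 = False.
(~x1 | x3) with x3 = False leaves only ~x1, so x1 = False.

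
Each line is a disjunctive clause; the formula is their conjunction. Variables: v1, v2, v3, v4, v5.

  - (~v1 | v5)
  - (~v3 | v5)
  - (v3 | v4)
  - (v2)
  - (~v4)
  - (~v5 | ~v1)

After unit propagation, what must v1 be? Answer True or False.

(v2) is a unit clause: v2 = True.
(~v4) is a unit clause: v4 = False.
(v4 | v3) with v4 = False leaves only v3, so v3 = True.
(~v3 | v5) with v3 = True leaves only v5, so v5 = True.
(~v1 | ~v5): since v5 = True, the clause reduces to (~v1). v1 = False.

False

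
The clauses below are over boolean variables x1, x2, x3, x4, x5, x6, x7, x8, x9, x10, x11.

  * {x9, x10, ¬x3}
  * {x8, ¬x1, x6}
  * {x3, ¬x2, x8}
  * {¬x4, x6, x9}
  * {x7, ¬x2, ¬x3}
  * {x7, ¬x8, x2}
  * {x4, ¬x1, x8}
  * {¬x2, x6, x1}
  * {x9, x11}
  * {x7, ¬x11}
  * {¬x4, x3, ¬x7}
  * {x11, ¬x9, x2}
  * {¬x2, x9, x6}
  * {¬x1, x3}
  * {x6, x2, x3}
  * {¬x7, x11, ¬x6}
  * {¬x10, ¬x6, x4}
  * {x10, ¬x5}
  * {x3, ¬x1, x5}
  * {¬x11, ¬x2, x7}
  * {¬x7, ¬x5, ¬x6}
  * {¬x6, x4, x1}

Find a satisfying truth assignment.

x1=True, x2=True, x3=True, x4=False, x5=False, x6=True, x7=True, x8=True, x9=True, x10=False, x11=True

Check each clause:
  1. {¬x3, x9, x10} — x9 is true.
  2. {¬x1, x6, x8} — x8 is true.
  3. {¬x2, x3, x8} — x8 is true.
  4. {x6, ¬x4, x9} — x9 is true.
  5. {x7, ¬x3, ¬x2} — x7 is true.
  6. {x7, x2, ¬x8} — x2 is true.
  7. {x4, ¬x1, x8} — x8 is true.
  8. {x1, x6, ¬x2} — x1 is true.
  9. {x9, x11} — x9 is true.
  10. {x7, ¬x11} — x7 is true.
  11. {¬x4, ¬x7, x3} — x3 is true.
  12. {x11, ¬x9, x2} — x2 is true.
  13. {x6, x9, ¬x2} — x9 is true.
  14. {x3, ¬x1} — x3 is true.
  15. {x3, x6, x2} — x2 is true.
  16. {x11, ¬x7, ¬x6} — x11 is true.
  17. {¬x6, x4, ¬x10} — ¬x10 is true.
  18. {¬x5, x10} — ¬x5 is true.
  19. {¬x1, x5, x3} — x3 is true.
  20. {¬x11, x7, ¬x2} — x7 is true.
  21. {¬x7, ¬x5, ¬x6} — ¬x5 is true.
  22. {x1, x4, ¬x6} — x1 is true.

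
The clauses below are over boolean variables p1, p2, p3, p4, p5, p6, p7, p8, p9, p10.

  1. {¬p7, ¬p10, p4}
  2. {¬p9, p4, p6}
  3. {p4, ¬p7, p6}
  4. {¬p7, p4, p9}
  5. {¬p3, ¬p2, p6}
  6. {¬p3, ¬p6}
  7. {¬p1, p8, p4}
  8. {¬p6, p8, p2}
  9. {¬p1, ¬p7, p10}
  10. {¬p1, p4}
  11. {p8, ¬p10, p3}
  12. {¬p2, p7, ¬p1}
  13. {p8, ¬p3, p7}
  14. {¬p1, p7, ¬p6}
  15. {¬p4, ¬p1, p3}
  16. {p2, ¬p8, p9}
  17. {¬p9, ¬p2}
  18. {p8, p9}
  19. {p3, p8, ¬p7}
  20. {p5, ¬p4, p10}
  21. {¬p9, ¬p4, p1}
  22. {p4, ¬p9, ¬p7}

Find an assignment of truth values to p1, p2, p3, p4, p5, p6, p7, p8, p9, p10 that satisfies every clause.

p1 = False  p2 = True  p3 = False  p4 = False  p5 = False  p6 = True  p7 = False  p8 = True  p9 = False  p10 = False

Check each clause:
  1. {¬p7, ¬p10, p4} — ¬p7 is true.
  2. {¬p9, p4, p6} — p6 is true.
  3. {p4, p6, ¬p7} — ¬p7 is true.
  4. {¬p7, p9, p4} — ¬p7 is true.
  5. {p6, ¬p2, ¬p3} — ¬p3 is true.
  6. {¬p3, ¬p6} — ¬p3 is true.
  7. {¬p1, p8, p4} — p8 is true.
  8. {¬p6, p2, p8} — p8 is true.
  9. {¬p7, ¬p1, p10} — ¬p7 is true.
  10. {¬p1, p4} — ¬p1 is true.
  11. {p8, p3, ¬p10} — p8 is true.
  12. {¬p2, ¬p1, p7} — ¬p1 is true.
  13. {p7, p8, ¬p3} — p8 is true.
  14. {¬p6, p7, ¬p1} — ¬p1 is true.
  15. {¬p4, p3, ¬p1} — ¬p4 is true.
  16. {p2, ¬p8, p9} — p2 is true.
  17. {¬p9, ¬p2} — ¬p9 is true.
  18. {p9, p8} — p8 is true.
  19. {p3, p8, ¬p7} — p8 is true.
  20. {¬p4, p5, p10} — ¬p4 is true.
  21. {¬p4, p1, ¬p9} — ¬p4 is true.
  22. {p4, ¬p7, ¬p9} — ¬p7 is true.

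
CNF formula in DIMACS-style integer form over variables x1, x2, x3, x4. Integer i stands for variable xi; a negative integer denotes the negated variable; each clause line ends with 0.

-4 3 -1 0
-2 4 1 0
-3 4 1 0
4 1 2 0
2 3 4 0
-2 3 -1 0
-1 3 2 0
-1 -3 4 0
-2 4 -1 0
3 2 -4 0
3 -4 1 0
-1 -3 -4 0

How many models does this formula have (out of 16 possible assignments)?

The models are:
  x1=0 x2=0 x3=1 x4=1
  x1=0 x2=1 x3=1 x4=1
Count: 2.

2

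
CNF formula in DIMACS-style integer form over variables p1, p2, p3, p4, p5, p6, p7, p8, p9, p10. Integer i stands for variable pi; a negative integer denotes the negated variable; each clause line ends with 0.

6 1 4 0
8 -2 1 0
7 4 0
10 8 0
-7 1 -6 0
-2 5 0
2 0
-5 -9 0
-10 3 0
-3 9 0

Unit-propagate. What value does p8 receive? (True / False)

Unit clause (p2) sets p2 = True.
In (NOT p2 OR p5), NOT p2 is now false; p5 must hold, so p5 = True.
(NOT p5 OR NOT p9) with p5 = True leaves only NOT p9, so p9 = False.
From (NOT p3 OR p9) and p9 = False: p3 = False.
(NOT p10 OR p3) with p3 = False leaves only NOT p10, so p10 = False.
From (p8 OR p10) and p10 = False: p8 = True.

True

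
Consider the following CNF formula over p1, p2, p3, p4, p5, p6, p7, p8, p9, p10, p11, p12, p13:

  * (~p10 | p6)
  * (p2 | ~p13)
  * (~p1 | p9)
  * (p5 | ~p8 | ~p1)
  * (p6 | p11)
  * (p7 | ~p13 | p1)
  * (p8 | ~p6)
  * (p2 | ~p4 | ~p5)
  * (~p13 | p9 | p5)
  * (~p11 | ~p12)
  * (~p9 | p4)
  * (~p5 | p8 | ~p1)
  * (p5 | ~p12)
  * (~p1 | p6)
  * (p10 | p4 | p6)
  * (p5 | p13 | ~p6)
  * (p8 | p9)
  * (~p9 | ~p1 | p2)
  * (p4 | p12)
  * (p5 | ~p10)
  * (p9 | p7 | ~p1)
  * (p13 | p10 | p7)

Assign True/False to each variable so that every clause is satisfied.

p1 = F, p2 = T, p3 = T, p4 = T, p5 = F, p6 = F, p7 = T, p8 = T, p9 = T, p10 = F, p11 = T, p12 = F, p13 = F

Check each clause:
  1. (p6 | ~p10) — ~p10 is true.
  2. (p2 | ~p13) — p2 is true.
  3. (~p1 | p9) — p9 is true.
  4. (~p1 | ~p8 | p5) — ~p1 is true.
  5. (p6 | p11) — p11 is true.
  6. (p1 | ~p13 | p7) — ~p13 is true.
  7. (~p6 | p8) — p8 is true.
  8. (~p5 | p2 | ~p4) — p2 is true.
  9. (~p13 | p5 | p9) — p9 is true.
  10. (~p12 | ~p11) — ~p12 is true.
  11. (~p9 | p4) — p4 is true.
  12. (p8 | ~p5 | ~p1) — p8 is true.
  13. (p5 | ~p12) — ~p12 is true.
  14. (~p1 | p6) — ~p1 is true.
  15. (p4 | p10 | p6) — p4 is true.
  16. (p5 | p13 | ~p6) — ~p6 is true.
  17. (p9 | p8) — p8 is true.
  18. (~p9 | p2 | ~p1) — p2 is true.
  19. (p12 | p4) — p4 is true.
  20. (p5 | ~p10) — ~p10 is true.
  21. (~p1 | p9 | p7) — p9 is true.
  22. (p7 | p10 | p13) — p7 is true.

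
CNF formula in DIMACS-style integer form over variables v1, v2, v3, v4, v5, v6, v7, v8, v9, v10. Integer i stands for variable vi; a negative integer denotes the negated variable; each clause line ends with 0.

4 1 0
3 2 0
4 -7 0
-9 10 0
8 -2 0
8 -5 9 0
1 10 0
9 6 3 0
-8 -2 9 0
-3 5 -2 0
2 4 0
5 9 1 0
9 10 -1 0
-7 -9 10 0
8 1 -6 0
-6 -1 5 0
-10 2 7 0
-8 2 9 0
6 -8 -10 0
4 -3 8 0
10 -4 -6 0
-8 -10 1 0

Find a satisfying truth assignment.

Set v1 = True and propagate.
Set v2 = True and propagate.
  then v8 is forced to True.
  then v9 is forced to True.
  then v10 is forced to True.
  then v6 is forced to True.
  then v5 is forced to True.
For the remaining variables, v3 = False, v4 = False, v7 = False works.
Every clause has at least one true literal under this assignment.

v1 = 1, v2 = 1, v3 = 0, v4 = 0, v5 = 1, v6 = 1, v7 = 0, v8 = 1, v9 = 1, v10 = 1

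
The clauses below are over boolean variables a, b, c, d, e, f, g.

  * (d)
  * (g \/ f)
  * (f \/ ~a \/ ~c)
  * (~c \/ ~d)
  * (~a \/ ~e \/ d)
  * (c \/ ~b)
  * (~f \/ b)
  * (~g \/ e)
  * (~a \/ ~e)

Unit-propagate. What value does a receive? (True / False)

False

Unit clause (d) sets d = True.
From (~d \/ ~c) and d = True: c = False.
From (c \/ ~b) and c = False: b = False.
(b \/ ~f): since b = False, the clause reduces to (~f). f = False.
(g \/ f): since f = False, the clause reduces to (g). g = True.
(e \/ ~g): since g = True, the clause reduces to (e). e = True.
In (~e \/ ~a), ~e is now false; ~a must hold, so a = False.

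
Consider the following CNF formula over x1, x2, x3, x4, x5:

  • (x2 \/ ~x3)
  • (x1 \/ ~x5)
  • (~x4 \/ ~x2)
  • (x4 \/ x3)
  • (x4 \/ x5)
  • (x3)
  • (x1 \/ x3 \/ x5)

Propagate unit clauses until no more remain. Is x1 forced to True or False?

True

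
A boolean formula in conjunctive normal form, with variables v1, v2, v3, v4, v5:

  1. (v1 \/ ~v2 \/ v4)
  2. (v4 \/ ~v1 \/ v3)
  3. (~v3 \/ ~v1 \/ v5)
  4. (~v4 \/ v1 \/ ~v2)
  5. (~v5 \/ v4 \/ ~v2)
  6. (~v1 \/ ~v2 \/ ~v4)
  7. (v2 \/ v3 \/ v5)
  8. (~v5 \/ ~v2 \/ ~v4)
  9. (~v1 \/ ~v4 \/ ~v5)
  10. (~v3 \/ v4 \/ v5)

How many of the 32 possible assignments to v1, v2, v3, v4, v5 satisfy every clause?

6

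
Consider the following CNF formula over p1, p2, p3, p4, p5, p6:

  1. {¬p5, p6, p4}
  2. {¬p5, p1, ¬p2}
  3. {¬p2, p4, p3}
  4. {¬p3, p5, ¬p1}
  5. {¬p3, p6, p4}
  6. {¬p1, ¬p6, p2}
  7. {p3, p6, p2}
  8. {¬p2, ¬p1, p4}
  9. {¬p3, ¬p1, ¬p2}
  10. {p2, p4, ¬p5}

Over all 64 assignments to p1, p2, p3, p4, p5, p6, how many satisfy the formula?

Split on p2, then p1.
  p2=1, p1=1: remaining (p3,p4,p5,p6) ∈ {(0,1,0,0); (0,1,0,1); (0,1,1,0); (0,1,1,1)} — 4.
  p2=1, p1=0: 5 of the 16 assignments to (p3,p4,p5,p6) work.
  p2=0, p1=1: remaining (p3,p4,p5,p6) ∈ {(1,1,1,0)} — 1.
  p2=0, p1=0: 8 of the 16 assignments to (p3,p4,p5,p6) work.
Total: 4 + 5 + 1 + 8 = 18.

18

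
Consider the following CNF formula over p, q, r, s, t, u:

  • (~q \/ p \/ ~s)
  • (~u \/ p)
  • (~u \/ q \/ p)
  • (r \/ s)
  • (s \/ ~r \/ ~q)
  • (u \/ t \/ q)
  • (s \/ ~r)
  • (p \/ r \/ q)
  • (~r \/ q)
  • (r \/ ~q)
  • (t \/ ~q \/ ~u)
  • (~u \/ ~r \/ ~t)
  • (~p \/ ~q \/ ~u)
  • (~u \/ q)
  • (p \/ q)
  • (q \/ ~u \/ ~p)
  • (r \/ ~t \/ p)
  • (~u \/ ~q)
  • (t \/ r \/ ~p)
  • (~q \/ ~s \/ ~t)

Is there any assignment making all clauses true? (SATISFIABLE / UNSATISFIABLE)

Branch on p: take p = True.
Branch on q: take q = True.
  then r is forced to True.
  then s is forced to True.
  then u is forced to False.
  then t is forced to False.
Every clause has at least one true literal under this assignment.
So p=True, q=True, r=True, s=True, t=False, u=False is a satisfying assignment.

SATISFIABLE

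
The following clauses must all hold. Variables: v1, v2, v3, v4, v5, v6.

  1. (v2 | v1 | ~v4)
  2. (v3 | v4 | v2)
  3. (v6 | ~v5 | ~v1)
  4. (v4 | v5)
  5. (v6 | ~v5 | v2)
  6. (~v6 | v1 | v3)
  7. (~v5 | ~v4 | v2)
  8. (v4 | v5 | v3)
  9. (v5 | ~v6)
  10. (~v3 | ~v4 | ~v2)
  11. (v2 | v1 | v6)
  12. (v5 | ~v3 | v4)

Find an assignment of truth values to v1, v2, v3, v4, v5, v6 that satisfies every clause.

Set v1 = False and propagate.
Branch on v2: take v2 = True.
Try v3 = False.
  then v6 is forced to False.
The remaining clauses are satisfied by v4 = False, v5 = True.
Every clause has at least one true literal under this assignment.

v1=False, v2=True, v3=False, v4=False, v5=True, v6=False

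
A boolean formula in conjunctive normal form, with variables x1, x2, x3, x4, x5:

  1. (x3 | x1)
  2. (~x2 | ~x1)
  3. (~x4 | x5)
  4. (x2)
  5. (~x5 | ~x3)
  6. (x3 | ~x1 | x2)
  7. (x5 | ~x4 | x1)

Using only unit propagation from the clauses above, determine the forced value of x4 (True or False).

(x2) stands alone — x2 = True.
In (~x2 | ~x1), ~x2 is now false; ~x1 must hold, so x1 = False.
From (x1 | x3) and x1 = False: x3 = True.
From (~x5 | ~x3) and x3 = True: x5 = False.
From (~x4 | x5) and x5 = False: x4 = False.

False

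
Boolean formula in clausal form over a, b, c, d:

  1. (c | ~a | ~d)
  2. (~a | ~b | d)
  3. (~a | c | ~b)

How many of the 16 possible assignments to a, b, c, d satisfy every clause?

12

Split on a, then b.
  a=T, b=T: remaining (c,d) ∈ {(T,T)} — 1.
  a=T, b=F: remaining (c,d) ∈ {(F,F); (T,F); (T,T)} — 3.
  a=F, b=T: remaining (c,d) ∈ {(F,F); (F,T); (T,F); (T,T)} — 4.
  a=F, b=F: remaining (c,d) ∈ {(F,F); (F,T); (T,F); (T,T)} — 4.
Total: 1 + 3 + 4 + 4 = 12.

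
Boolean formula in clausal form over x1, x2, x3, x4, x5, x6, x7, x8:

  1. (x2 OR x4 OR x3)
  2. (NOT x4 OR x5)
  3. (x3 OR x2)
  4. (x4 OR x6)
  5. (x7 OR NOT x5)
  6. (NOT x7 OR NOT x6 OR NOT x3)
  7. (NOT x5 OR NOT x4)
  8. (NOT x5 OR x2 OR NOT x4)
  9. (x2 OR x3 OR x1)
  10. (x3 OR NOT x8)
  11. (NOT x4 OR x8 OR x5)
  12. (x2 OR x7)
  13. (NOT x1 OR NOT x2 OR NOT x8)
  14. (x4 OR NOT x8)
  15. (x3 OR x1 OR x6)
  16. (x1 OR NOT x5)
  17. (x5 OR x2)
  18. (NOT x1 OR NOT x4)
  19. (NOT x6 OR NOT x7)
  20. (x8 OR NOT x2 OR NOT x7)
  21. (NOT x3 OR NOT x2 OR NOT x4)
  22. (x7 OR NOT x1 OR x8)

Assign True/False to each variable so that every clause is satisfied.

x1=F  x2=T  x3=F  x4=F  x5=F  x6=T  x7=F  x8=F

Try x1 = False.
  then x5 is forced to False.
  then x4 is forced to False.
  then x6 is forced to True.
  then x8 is forced to False.
  then x2 is forced to True.
  then x7 is forced to False.
x3 is now unconstrained; take x3 = False.
Every clause has at least one true literal under this assignment.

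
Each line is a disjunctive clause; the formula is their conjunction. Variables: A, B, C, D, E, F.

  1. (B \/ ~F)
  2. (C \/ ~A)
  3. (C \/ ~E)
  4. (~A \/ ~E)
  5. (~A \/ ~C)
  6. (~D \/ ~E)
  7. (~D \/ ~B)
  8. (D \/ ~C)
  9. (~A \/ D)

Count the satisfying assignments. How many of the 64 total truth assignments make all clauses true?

5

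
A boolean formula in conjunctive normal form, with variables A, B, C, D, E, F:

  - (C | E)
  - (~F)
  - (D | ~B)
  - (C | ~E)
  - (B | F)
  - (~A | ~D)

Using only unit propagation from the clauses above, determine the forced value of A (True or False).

False

(~F) stands alone — F = False.
(F | B): since F = False, the clause reduces to (B). B = True.
(~B | D) with B = True leaves only D, so D = True.
(~A | ~D): since D = True, the clause reduces to (~A). A = False.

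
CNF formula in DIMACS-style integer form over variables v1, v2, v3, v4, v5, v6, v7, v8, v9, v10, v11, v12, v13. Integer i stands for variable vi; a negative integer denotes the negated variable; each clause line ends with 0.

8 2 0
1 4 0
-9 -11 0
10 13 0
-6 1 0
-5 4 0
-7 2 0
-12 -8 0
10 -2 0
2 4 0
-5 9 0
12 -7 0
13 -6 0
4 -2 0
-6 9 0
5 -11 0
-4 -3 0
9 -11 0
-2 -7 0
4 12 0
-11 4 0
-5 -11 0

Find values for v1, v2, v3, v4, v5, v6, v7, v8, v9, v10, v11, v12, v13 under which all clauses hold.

v1=F, v2=T, v3=F, v4=T, v5=T, v6=F, v7=F, v8=F, v9=T, v10=T, v11=F, v12=F, v13=T

Check each clause:
  1. {v2, v8} — v2 is true.
  2. {v1, v4} — v4 is true.
  3. {¬v11, ¬v9} — ¬v11 is true.
  4. {v13, v10} — v10 is true.
  5. {v1, ¬v6} — ¬v6 is true.
  6. {v4, ¬v5} — v4 is true.
  7. {¬v7, v2} — ¬v7 is true.
  8. {¬v12, ¬v8} — ¬v8 is true.
  9. {¬v2, v10} — v10 is true.
  10. {v4, v2} — v2 is true.
  11. {v9, ¬v5} — v9 is true.
  12. {v12, ¬v7} — ¬v7 is true.
  13. {v13, ¬v6} — ¬v6 is true.
  14. {v4, ¬v2} — v4 is true.
  15. {¬v6, v9} — v9 is true.
  16. {¬v11, v5} — v5 is true.
  17. {¬v4, ¬v3} — ¬v3 is true.
  18. {¬v11, v9} — v9 is true.
  19. {¬v2, ¬v7} — ¬v7 is true.
  20. {v12, v4} — v4 is true.
  21. {¬v11, v4} — v4 is true.
  22. {¬v5, ¬v11} — ¬v11 is true.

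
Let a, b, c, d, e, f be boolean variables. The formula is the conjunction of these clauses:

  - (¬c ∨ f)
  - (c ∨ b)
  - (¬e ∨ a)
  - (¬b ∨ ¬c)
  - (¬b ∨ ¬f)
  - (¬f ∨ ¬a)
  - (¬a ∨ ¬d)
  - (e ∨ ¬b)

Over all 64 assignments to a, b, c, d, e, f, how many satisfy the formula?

The models are:
  a=F b=F c=T d=F e=F f=T
  a=F b=F c=T d=T e=F f=T
  a=T b=T c=F d=F e=T f=F
Count: 3.

3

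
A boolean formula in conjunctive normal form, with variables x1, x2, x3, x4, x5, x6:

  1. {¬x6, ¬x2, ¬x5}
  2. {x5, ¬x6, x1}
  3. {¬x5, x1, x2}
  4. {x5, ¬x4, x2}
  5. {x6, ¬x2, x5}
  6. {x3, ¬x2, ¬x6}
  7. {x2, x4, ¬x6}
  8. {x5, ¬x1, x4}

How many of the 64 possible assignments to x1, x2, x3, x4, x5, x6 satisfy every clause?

17

Split on x2, then x5.
  x2=T, x5=T: forces x6=F; x1, x3, x4 free → 2^3 = 8.
  x2=T, x5=F: remaining (x1,x3,x4,x6) ∈ {(T,T,T,T)} — 1.
  x2=F, x5=T: x3 free; 3 ways for (x1,x4,x6) × 2^1 = 6.
  x2=F, x5=F: remaining (x1,x3,x4,x6) ∈ {(F,F,F,F); (F,T,F,F)} — 2.
Total: 8 + 1 + 6 + 2 = 17.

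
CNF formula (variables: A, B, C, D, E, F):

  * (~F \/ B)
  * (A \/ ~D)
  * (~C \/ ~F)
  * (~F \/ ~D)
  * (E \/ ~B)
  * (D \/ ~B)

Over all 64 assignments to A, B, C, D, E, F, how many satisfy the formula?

14

Case analysis on B and D:
  B=1, D=1: remaining (A,C,E,F) ∈ {(1,0,1,0); (1,1,1,0)} — 2.
  B=1, D=0: a clause becomes empty — 0.
  B=0, D=1: remaining (A,C,E,F) ∈ {(1,0,0,0); (1,0,1,0); (1,1,0,0); (1,1,1,0)} — 4.
  B=0, D=0: forces F=0; A, C, E free → 2^3 = 8.
Total: 2 + 0 + 4 + 8 = 14.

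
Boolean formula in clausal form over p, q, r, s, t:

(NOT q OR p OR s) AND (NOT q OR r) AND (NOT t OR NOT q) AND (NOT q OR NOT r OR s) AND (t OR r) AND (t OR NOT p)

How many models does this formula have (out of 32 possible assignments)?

Case analysis on q and r:
  q=T, r=T: remaining (p,s,t) ∈ {(F,T,F)} — 1.
  q=T, r=F: a clause becomes empty — 0.
  q=F, r=T: s free; 3 ways for (p,t) × 2^1 = 6.
  q=F, r=F: remaining (p,s,t) ∈ {(F,F,T); (F,T,T); (T,F,T); (T,T,T)} — 4.
Total: 1 + 0 + 6 + 4 = 11.

11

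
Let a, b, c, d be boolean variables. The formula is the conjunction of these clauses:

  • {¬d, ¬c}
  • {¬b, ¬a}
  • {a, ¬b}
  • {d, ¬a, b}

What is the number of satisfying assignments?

The models are:
  a=F b=F c=F d=F
  a=F b=F c=F d=T
  a=F b=F c=T d=F
  a=T b=F c=F d=T
Count: 4.

4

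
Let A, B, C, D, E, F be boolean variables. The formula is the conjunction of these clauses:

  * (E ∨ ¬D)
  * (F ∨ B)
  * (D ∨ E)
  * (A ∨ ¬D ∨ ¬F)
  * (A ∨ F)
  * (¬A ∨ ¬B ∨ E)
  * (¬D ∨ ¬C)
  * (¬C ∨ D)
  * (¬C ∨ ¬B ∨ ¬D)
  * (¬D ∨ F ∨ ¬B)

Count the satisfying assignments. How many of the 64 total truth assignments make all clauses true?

7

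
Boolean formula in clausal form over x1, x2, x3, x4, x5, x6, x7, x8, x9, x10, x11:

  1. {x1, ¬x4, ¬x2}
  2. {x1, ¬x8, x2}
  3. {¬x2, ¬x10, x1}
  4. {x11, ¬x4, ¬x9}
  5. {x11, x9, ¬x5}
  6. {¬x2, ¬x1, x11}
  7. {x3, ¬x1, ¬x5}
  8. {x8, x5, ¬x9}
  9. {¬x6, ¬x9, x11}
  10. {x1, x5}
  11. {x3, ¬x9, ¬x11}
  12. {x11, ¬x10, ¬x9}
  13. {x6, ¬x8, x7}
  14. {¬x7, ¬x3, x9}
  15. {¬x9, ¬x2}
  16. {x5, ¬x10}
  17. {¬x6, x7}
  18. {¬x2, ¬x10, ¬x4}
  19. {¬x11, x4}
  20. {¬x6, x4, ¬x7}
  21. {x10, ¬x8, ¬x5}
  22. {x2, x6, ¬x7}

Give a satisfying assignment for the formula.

x1 = False, x2 = False, x3 = False, x4 = True, x5 = True, x6 = False, x7 = False, x8 = False, x9 = False, x10 = False, x11 = True

Check each clause:
  1. {x1, ¬x2, ¬x4} — ¬x2 is true.
  2. {x1, x2, ¬x8} — ¬x8 is true.
  3. {¬x10, ¬x2, x1} — ¬x2 is true.
  4. {¬x9, ¬x4, x11} — x11 is true.
  5. {x11, ¬x5, x9} — x11 is true.
  6. {¬x2, ¬x1, x11} — x11 is true.
  7. {¬x5, x3, ¬x1} — ¬x1 is true.
  8. {¬x9, x5, x8} — x5 is true.
  9. {x11, ¬x9, ¬x6} — ¬x6 is true.
  10. {x1, x5} — x5 is true.
  11. {¬x9, ¬x11, x3} — ¬x9 is true.
  12. {¬x10, ¬x9, x11} — x11 is true.
  13. {x6, ¬x8, x7} — ¬x8 is true.
  14. {x9, ¬x3, ¬x7} — ¬x3 is true.
  15. {¬x9, ¬x2} — ¬x2 is true.
  16. {¬x10, x5} — x5 is true.
  17. {x7, ¬x6} — ¬x6 is true.
  18. {¬x10, ¬x4, ¬x2} — ¬x2 is true.
  19. {¬x11, x4} — x4 is true.
  20. {¬x7, x4, ¬x6} — ¬x7 is true.
  21. {¬x5, ¬x8, x10} — ¬x8 is true.
  22. {¬x7, x2, x6} — ¬x7 is true.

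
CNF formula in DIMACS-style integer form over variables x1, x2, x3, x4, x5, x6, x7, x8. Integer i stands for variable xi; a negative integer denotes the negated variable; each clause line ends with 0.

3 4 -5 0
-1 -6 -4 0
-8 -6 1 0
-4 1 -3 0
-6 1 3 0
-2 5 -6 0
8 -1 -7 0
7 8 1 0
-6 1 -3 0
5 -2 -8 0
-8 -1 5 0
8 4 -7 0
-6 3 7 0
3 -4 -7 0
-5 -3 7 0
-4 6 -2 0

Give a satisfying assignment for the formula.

Set x1 = True and propagate.
Branch on x2: take x2 = True.
Set x3 = True and propagate.
For the remaining variables, x4 = False, x5 = True, x6 = True, x7 = True, x8 = True works.

x1 = True  x2 = True  x3 = True  x4 = False  x5 = True  x6 = True  x7 = True  x8 = True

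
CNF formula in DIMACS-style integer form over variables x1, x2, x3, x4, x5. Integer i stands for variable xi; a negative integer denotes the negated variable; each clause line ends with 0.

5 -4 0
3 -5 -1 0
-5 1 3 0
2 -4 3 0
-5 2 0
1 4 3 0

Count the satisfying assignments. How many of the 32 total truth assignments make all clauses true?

10

Split on x3, then x5.
  x3=1, x5=1: remaining (x1,x2,x4) ∈ {(0,1,0); (0,1,1); (1,1,0); (1,1,1)} — 4.
  x3=1, x5=0: remaining (x1,x2,x4) ∈ {(0,0,0); (0,1,0); (1,0,0); (1,1,0)} — 4.
  x3=0, x5=1: a clause becomes empty — 0.
  x3=0, x5=0: remaining (x1,x2,x4) ∈ {(1,0,0); (1,1,0)} — 2.
Total: 4 + 4 + 0 + 2 = 10.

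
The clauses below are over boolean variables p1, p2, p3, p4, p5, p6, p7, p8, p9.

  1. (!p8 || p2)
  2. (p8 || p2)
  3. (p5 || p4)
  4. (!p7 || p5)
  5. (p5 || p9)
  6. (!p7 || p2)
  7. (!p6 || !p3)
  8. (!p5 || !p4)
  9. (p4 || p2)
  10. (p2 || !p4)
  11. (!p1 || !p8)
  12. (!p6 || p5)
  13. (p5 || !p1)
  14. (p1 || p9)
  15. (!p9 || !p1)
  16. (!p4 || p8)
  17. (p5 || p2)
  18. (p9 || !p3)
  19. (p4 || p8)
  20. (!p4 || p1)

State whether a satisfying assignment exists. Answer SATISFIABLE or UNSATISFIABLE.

p2 occurs only positively in the remaining clauses — set p2 = True.
Pure literal: p3 appears only negated; assign p3 = False.
Try p1 = False.
  then p9 is forced to True.
  then p4 is forced to False.
  then p5 is forced to True.
  then p8 is forced to True.
p6, p7 are now unconstrained; take p6 = False, p7 = False.
So p1=False, p2=True, p3=False, p4=False, p5=True, p6=False, p7=False, p8=True, p9=True is a satisfying assignment.

SATISFIABLE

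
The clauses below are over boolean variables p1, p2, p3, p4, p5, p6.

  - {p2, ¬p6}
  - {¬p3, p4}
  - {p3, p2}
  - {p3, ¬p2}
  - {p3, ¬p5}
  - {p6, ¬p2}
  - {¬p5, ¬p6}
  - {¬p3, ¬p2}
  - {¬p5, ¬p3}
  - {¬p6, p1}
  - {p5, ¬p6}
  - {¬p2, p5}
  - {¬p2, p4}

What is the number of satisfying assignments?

The models are:
  p1=0 p2=0 p3=1 p4=1 p5=0 p6=0
  p1=1 p2=0 p3=1 p4=1 p5=0 p6=0
That's 2 in total.

2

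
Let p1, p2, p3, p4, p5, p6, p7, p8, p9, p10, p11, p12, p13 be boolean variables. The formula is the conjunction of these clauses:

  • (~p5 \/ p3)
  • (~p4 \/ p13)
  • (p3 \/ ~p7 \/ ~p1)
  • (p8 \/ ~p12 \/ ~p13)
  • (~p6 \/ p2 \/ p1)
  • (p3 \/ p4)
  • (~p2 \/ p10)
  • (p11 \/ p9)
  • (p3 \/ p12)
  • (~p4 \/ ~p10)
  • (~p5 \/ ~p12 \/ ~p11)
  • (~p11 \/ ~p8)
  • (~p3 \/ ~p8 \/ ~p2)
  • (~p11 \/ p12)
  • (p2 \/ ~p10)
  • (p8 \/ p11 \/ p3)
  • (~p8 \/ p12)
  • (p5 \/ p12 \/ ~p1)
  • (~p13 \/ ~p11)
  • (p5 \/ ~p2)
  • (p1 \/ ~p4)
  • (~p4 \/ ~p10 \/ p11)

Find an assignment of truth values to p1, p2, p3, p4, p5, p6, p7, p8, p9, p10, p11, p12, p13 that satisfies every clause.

p1 = T, p2 = F, p3 = T, p4 = F, p5 = F, p6 = T, p7 = F, p8 = T, p9 = T, p10 = F, p11 = F, p12 = T, p13 = F

Check each clause:
  1. (~p5 \/ p3) — p3 is true.
  2. (p13 \/ ~p4) — ~p4 is true.
  3. (~p1 \/ p3 \/ ~p7) — ~p7 is true.
  4. (~p13 \/ p8 \/ ~p12) — p8 is true.
  5. (p1 \/ ~p6 \/ p2) — p1 is true.
  6. (p3 \/ p4) — p3 is true.
  7. (~p2 \/ p10) — ~p2 is true.
  8. (p11 \/ p9) — p9 is true.
  9. (p12 \/ p3) — p3 is true.
  10. (~p10 \/ ~p4) — ~p4 is true.
  11. (~p12 \/ ~p5 \/ ~p11) — ~p5 is true.
  12. (~p8 \/ ~p11) — ~p11 is true.
  13. (~p8 \/ ~p2 \/ ~p3) — ~p2 is true.
  14. (~p11 \/ p12) — p12 is true.
  15. (p2 \/ ~p10) — ~p10 is true.
  16. (p11 \/ p8 \/ p3) — p8 is true.
  17. (~p8 \/ p12) — p12 is true.
  18. (p5 \/ ~p1 \/ p12) — p12 is true.
  19. (~p13 \/ ~p11) — ~p13 is true.
  20. (~p2 \/ p5) — ~p2 is true.
  21. (~p4 \/ p1) — p1 is true.
  22. (p11 \/ ~p4 \/ ~p10) — ~p4 is true.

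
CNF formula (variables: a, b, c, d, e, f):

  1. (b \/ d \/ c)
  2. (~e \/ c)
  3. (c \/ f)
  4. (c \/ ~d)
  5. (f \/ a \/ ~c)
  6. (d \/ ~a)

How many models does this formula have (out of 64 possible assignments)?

17

Case analysis on c and d:
  c=T, d=T: b, e free; 3 ways for (a,f) × 2^2 = 12.
  c=T, d=F: remaining (a,b,e,f) ∈ {(F,F,F,T); (F,F,T,T); (F,T,F,T); (F,T,T,T)} — 4.
  c=F, d=T: a clause becomes empty — 0.
  c=F, d=F: remaining (a,b,e,f) ∈ {(F,T,F,T)} — 1.
Total: 12 + 4 + 0 + 1 = 17.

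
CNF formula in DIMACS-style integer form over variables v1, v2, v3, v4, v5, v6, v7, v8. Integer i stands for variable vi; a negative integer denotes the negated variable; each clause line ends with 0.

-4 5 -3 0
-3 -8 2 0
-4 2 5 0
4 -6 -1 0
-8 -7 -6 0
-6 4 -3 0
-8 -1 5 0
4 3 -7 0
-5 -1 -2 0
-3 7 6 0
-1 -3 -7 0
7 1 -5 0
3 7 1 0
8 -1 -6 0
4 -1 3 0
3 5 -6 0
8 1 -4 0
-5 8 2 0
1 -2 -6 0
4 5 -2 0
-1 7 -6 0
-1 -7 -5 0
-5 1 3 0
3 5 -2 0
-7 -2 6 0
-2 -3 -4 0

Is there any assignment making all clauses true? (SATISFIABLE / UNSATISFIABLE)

Try v1 = True.
Branch on v2: take v2 = False.
Branch on v3: take v3 = False.
  then v4 is forced to True.
  then v5 is forced to True.
  then v8 is forced to True.
  then v7 is forced to False.
  then v6 is forced to False.
Every clause has at least one true literal under this assignment.
So v1=T, v2=F, v3=F, v4=T, v5=T, v6=F, v7=F, v8=T is a satisfying assignment.

SATISFIABLE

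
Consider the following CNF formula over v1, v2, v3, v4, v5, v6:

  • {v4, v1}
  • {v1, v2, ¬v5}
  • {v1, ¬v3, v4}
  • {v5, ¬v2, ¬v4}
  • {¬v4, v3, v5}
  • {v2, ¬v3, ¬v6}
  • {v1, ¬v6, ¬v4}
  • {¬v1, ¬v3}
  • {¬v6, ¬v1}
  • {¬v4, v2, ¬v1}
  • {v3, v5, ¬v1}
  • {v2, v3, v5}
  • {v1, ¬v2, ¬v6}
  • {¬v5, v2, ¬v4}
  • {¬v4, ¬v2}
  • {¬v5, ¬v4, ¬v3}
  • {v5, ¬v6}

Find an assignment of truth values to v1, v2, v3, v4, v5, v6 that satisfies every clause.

v1 = 1  v2 = 0  v3 = 0  v4 = 0  v5 = 1  v6 = 0

Check each clause:
  1. {v4, v1} — v1 is true.
  2. {¬v5, v2, v1} — v1 is true.
  3. {v4, v1, ¬v3} — v1 is true.
  4. {¬v4, v5, ¬v2} — ¬v4 is true.
  5. {¬v4, v5, v3} — ¬v4 is true.
  6. {¬v3, ¬v6, v2} — ¬v6 is true.
  7. {¬v4, ¬v6, v1} — v1 is true.
  8. {¬v1, ¬v3} — ¬v3 is true.
  9. {¬v6, ¬v1} — ¬v6 is true.
  10. {¬v1, ¬v4, v2} — ¬v4 is true.
  11. {v5, v3, ¬v1} — v5 is true.
  12. {v5, v3, v2} — v5 is true.
  13. {¬v6, v1, ¬v2} — v1 is true.
  14. {¬v5, ¬v4, v2} — ¬v4 is true.
  15. {¬v4, ¬v2} — ¬v4 is true.
  16. {¬v4, ¬v3, ¬v5} — ¬v4 is true.
  17. {v5, ¬v6} — ¬v6 is true.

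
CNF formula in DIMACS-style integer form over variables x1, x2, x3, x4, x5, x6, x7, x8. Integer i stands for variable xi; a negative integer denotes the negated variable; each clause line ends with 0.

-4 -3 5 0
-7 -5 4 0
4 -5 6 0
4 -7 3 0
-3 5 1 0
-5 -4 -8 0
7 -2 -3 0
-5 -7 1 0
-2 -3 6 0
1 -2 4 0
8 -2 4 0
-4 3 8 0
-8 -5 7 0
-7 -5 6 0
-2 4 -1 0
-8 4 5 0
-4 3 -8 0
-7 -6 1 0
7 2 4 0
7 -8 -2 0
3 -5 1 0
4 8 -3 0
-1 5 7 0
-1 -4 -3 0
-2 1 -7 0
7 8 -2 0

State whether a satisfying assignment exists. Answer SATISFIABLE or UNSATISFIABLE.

SATISFIABLE

Try x1 = False.
For the remaining variables, x2 = False, x3 = True, x4 = True, x5 = True, x6 = True, x7 = False, x8 = False works.
Every clause has at least one true literal under this assignment.
So x1 = False, x2 = False, x3 = True, x4 = True, x5 = True, x6 = True, x7 = False, x8 = False is a satisfying assignment.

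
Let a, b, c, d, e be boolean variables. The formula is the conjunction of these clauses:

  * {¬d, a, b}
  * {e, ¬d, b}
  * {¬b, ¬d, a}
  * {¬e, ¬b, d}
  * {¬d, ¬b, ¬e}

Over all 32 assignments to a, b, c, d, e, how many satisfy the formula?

16

Split on b, then d.
  b=1, d=1: remaining (a,c,e) ∈ {(1,0,0); (1,1,0)} — 2.
  b=1, d=0: remaining (a,c,e) ∈ {(0,0,0); (0,1,0); (1,0,0); (1,1,0)} — 4.
  b=0, d=1: remaining (a,c,e) ∈ {(1,0,1); (1,1,1)} — 2.
  b=0, d=0: a, c, e free → 2^3 = 8.
Total: 2 + 4 + 2 + 8 = 16.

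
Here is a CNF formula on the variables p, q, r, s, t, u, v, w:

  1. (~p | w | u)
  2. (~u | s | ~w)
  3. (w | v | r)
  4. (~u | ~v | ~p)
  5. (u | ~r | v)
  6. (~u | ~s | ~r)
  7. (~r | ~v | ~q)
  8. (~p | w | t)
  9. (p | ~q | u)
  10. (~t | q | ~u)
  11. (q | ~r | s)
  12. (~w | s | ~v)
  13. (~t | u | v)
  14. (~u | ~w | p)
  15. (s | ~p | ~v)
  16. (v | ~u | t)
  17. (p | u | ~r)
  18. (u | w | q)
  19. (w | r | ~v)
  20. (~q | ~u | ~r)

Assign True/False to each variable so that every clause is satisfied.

p=False, q=False, r=False, s=True, t=False, u=False, v=True, w=True

Check each clause:
  1. (u | w | ~p) — w is true.
  2. (s | ~w | ~u) — ~u is true.
  3. (w | r | v) — w is true.
  4. (~p | ~v | ~u) — ~u is true.
  5. (~r | u | v) — ~r is true.
  6. (~u | ~r | ~s) — ~u is true.
  7. (~r | ~q | ~v) — ~r is true.
  8. (w | ~p | t) — w is true.
  9. (~q | u | p) — ~q is true.
  10. (~t | q | ~u) — ~u is true.
  11. (q | ~r | s) — s is true.
  12. (s | ~w | ~v) — s is true.
  13. (~t | u | v) — ~t is true.
  14. (p | ~w | ~u) — ~u is true.
  15. (~v | s | ~p) — s is true.
  16. (t | v | ~u) — ~u is true.
  17. (~r | u | p) — ~r is true.
  18. (u | w | q) — w is true.
  19. (r | w | ~v) — w is true.
  20. (~q | ~r | ~u) — ~u is true.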